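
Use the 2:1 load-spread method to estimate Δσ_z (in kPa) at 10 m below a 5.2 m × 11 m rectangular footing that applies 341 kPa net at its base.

By the 2:1 method the load spreads at 1 horizontal : 2 vertical, so at depth z the loaded area has grown by z in each plan dimension:
Δσ = qBL/((B+z)(L+z)) = 341×5.2×11/((5.2+10)(11+10)) = 61.107 kPa

Δσ_z ≈ 61.1 kPa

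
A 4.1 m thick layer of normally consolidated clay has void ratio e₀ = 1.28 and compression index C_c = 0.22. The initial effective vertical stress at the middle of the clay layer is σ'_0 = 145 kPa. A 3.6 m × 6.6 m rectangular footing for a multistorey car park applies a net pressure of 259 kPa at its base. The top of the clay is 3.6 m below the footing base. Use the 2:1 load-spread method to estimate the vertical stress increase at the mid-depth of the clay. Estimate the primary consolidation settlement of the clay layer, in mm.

Mid-depth of clay below the footing base: z = 3.6 + 4.1/2 = 5.65 m.
Stress increase at mid-clay by the 2:1 spreading method:
Δσ = qBL/((B+z)(L+z)) = 259×3.6×6.6/((3.6+5.65)(6.6+5.65)) = 54.309 kPa
Final effective stress: σ'_f = σ'_0 + Δσ = 145 + 54.309 = 199.31 kPa.
Normally consolidated clay, so the full stress increment lies on the virgin compression line:
S_c = C_c·H/(1+e₀)·log₁₀(σ'_f/σ'_0) = 0.22×4.1/(1+1.28)×log₁₀(199.31/145)
    = 0.39561 × 0.13816 = 0.05466 m

S_c ≈ 54.7 mm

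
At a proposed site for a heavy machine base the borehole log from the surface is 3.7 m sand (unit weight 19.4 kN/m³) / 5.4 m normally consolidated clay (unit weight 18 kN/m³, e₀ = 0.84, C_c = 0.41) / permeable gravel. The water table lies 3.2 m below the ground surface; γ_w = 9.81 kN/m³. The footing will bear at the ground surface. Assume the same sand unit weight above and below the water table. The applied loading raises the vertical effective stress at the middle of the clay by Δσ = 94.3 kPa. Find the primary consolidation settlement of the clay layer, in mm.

Mid-depth of clay below the ground surface: z = 3.7 + 5.4/2 = 6.4 m.
Total vertical stress at mid-clay: σ_v = 19.4×3.7 + 18×2.7 = 120.38 kPa.
Pore pressure: u = 9.81×(6.4 − 3.2) = 31.392 kPa.
Initial effective stress: σ'_0 = σ_v − u = 120.38 − 31.392 = 88.988 kPa.
Final effective stress: σ'_f = σ'_0 + Δσ = 88.988 + 94.3 = 183.29 kPa.
Normally consolidated clay, so the full stress increment lies on the virgin compression line:
S_c = C_c·H/(1+e₀)·log₁₀(σ'_f/σ'_0) = 0.41×5.4/(1+0.84)×log₁₀(183.29/88.988)
    = 1.2033 × 0.31381 = 0.3776 m

S_c ≈ 378 mm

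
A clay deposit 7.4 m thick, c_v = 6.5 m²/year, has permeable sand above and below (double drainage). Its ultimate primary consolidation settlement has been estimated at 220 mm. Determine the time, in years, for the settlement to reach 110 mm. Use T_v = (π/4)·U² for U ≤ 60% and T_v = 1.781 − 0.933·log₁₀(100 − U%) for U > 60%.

t ≈ 0.414 years

Drainage path length: H_d = H/2 = 3.7 m (double drainage).
U = S(t)/S_ult = 110/220 = 0.5.
U ≤ 60%: T_v = (π/4)·U² = (π/4)×0.5² = 0.19635.
t = T_v·H_d²/c_v = 0.19635×3.7²/6.5 = 0.4135 years.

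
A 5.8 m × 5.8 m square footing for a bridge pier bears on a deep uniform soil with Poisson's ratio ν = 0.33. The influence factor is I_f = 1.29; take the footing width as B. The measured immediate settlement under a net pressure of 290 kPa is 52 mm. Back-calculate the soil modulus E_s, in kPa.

S_e = q·B·(1−ν²)/E_s · I_f  ⇒  E_s = q·B·(1−ν²)·I_f / S_e.
E_s = 290 × 5.8 × 0.8911 × 1.29 / 0.052 = 37180 kPa

E_s ≈ 37200 kPa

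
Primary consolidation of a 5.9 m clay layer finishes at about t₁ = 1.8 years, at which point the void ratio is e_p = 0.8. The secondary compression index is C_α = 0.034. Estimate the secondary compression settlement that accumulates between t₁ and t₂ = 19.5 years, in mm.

Secondary compression: S_s = C_α·H/(1+e_p)·log₁₀(t₂/t₁)
S_s = 0.034×5.9/(1+0.8)×log₁₀(19.5/1.8)
    = 0.1114 × 1.035 = 0.1153 m

S_s ≈ 115 mm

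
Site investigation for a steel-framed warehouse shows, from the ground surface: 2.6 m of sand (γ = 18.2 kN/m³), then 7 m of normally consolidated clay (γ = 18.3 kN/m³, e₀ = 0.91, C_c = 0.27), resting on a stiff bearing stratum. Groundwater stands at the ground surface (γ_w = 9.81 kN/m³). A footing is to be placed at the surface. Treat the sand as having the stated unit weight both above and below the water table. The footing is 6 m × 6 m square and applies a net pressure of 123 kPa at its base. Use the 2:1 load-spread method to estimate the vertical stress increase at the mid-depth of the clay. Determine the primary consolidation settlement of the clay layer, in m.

S_c ≈ 0.198 m

Mid-depth of clay below the ground surface: z = 2.6 + 7/2 = 6.1 m.
Total vertical stress at mid-clay: σ_v = 18.2×2.6 + 18.3×3.5 = 111.37 kPa.
Pore pressure: u = 9.81×(6.1 − 0) = 59.841 kPa.
Initial effective stress: σ'_0 = σ_v − u = 111.37 − 59.841 = 51.529 kPa.
Stress increase at mid-clay by the 2:1 spreading method:
Δσ = qBL/((B+z)(L+z)) = 123×6×6/((6+6.1)(6+6.1)) = 30.244 kPa
Final effective stress: σ'_f = σ'_0 + Δσ = 51.529 + 30.244 = 81.773 kPa.
Normally consolidated clay, so the full stress increment lies on the virgin compression line:
S_c = C_c·H/(1+e₀)·log₁₀(σ'_f/σ'_0) = 0.27×7/(1+0.91)×log₁₀(81.773/51.529)
    = 0.98953 × 0.20056 = 0.1985 m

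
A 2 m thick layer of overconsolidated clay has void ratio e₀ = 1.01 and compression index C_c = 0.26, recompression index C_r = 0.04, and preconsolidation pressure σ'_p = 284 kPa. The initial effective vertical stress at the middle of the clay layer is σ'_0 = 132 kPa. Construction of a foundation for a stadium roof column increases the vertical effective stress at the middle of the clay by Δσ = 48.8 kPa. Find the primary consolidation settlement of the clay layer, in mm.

S_c ≈ 5.44 mm

Final effective stress: σ'_f = 132 + 48.8 = 180.8 kPa.
σ'_f = 180.8 ≤ σ'_p = 284 kPa, so the clay remains overconsolidated and only the recompression index applies:
S_c = C_r·H/(1+e₀)·log₁₀(σ'_f/σ'_0) = 0.04×2/2.01×log₁₀(180.8/132)
    = 0.039801 × 0.13662 = 0.005438 m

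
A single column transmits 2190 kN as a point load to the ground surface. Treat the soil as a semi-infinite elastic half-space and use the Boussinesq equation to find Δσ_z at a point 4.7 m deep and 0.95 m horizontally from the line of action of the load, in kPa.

Boussinesq vertical stress below a point load on an elastic half-space:
Δσ_z = 3P/(2πz²) · [1 + (r/z)²]^(−5/2)
r/z = 0.95/4.7 = 0.20213; [1+(r/z)²]^(−5/2) = 0.90474.
Δσ_z = 3×2190/(2π×4.7²) × 0.90474 = 47.336 × 0.90474 = 42.83 kPa

Δσ_z ≈ 42.8 kPa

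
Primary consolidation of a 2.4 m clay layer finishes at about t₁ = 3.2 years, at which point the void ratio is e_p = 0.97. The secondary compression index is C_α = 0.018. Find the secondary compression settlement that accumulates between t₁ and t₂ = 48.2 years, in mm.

Secondary compression: S_s = C_α·H/(1+e_p)·log₁₀(t₂/t₁)
S_s = 0.018×2.4/(1+0.97)×log₁₀(48.2/3.2)
    = 0.02193 × 1.178 = 0.02583 m

S_s ≈ 25.8 mm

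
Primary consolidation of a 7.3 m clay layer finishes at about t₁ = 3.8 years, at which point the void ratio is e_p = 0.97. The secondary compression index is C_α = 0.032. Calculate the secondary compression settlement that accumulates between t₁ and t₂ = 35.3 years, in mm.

Secondary compression: S_s = C_α·H/(1+e_p)·log₁₀(t₂/t₁)
S_s = 0.032×7.3/(1+0.97)×log₁₀(35.3/3.8)
    = 0.1186 × 0.968 = 0.1148 m

S_s ≈ 115 mm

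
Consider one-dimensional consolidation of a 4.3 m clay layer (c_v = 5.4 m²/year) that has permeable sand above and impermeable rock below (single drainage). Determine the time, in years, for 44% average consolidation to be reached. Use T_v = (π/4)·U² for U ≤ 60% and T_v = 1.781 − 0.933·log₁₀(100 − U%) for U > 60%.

Drainage path length: H_d = H = 4.3 m (single drainage).
U ≤ 60%: T_v = (π/4)·U² = (π/4)×0.44² = 0.15205.
t = T_v·H_d²/c_v = 0.15205×4.3²/5.4 = 0.5206 years.

t ≈ 0.521 years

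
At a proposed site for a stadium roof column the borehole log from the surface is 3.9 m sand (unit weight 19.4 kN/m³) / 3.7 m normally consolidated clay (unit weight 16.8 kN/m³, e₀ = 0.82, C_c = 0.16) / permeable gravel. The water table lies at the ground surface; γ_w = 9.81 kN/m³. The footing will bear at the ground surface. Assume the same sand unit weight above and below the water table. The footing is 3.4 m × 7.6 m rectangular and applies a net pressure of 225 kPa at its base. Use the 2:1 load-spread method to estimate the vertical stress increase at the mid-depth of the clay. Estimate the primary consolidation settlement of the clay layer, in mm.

Mid-depth of clay below the ground surface: z = 3.9 + 3.7/2 = 5.75 m.
Total vertical stress at mid-clay: σ_v = 19.4×3.9 + 16.8×1.85 = 106.74 kPa.
Pore pressure: u = 9.81×(5.75 − 0) = 56.408 kPa.
Initial effective stress: σ'_0 = σ_v − u = 106.74 − 56.408 = 50.332 kPa.
Stress increase at mid-clay by the 2:1 spreading method:
Δσ = qBL/((B+z)(L+z)) = 225×3.4×7.6/((3.4+5.75)(7.6+5.75)) = 47.596 kPa
Final effective stress: σ'_f = σ'_0 + Δσ = 50.332 + 47.596 = 97.928 kPa.
Normally consolidated clay, so the full stress increment lies on the virgin compression line:
S_c = C_c·H/(1+e₀)·log₁₀(σ'_f/σ'_0) = 0.16×3.7/(1+0.82)×log₁₀(97.928/50.332)
    = 0.32527 × 0.28906 = 0.09402 m

S_c ≈ 94 mm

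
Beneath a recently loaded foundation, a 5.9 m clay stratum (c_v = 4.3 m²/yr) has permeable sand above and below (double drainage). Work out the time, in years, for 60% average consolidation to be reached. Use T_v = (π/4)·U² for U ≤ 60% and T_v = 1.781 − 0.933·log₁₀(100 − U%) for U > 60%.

t ≈ 0.572 years

Drainage path length: H_d = H/2 = 2.95 m (double drainage).
U ≤ 60%: T_v = (π/4)·U² = (π/4)×0.6² = 0.28274.
t = T_v·H_d²/c_v = 0.28274×2.95²/4.3 = 0.5722 years.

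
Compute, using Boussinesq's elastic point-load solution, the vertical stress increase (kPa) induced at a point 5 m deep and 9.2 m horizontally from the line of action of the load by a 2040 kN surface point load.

Δσ_z ≈ 0.967 kPa

Boussinesq vertical stress below a point load on an elastic half-space:
Δσ_z = 3P/(2πz²) · [1 + (r/z)²]^(−5/2)
r/z = 9.2/5 = 1.84; [1+(r/z)²]^(−5/2) = 0.024827.
Δσ_z = 3×2040/(2π×5²) × 0.024827 = 38.961 × 0.024827 = 0.9673 kPa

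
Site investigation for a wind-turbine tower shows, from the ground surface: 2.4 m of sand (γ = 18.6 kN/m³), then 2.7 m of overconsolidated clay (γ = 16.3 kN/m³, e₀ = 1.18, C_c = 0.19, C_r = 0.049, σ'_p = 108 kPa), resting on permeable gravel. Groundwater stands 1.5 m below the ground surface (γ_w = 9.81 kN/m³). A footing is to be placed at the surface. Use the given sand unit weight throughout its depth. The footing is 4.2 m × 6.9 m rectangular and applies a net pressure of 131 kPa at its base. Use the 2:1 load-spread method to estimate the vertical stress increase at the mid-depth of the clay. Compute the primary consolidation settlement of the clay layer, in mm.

Mid-depth of clay below the ground surface: z = 2.4 + 2.7/2 = 3.75 m.
Total vertical stress at mid-clay: σ_v = 18.6×2.4 + 16.3×1.35 = 66.645 kPa.
Pore pressure: u = 9.81×(3.75 − 1.5) = 22.073 kPa.
Initial effective stress: σ'_0 = σ_v − u = 66.645 − 22.073 = 44.572 kPa.
Stress increase at mid-clay by the 2:1 spreading method:
Δσ = qBL/((B+z)(L+z)) = 131×4.2×6.9/((4.2+3.75)(6.9+3.75)) = 44.839 kPa
Final effective stress: σ'_f = 44.572 + 44.839 = 89.411 kPa.
σ'_f = 89.411 ≤ σ'_p = 108 kPa, so the clay remains overconsolidated and only the recompression index applies:
S_c = C_r·H/(1+e₀)·log₁₀(σ'_f/σ'_0) = 0.049×2.7/2.18×log₁₀(89.411/44.572)
    = 0.060686 × 0.30233 = 0.01835 m

S_c ≈ 18.3 mm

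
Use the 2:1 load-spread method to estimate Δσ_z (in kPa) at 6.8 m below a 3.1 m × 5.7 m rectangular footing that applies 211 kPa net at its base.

Δσ_z ≈ 30.1 kPa

By the 2:1 method the load spreads at 1 horizontal : 2 vertical, so at depth z the loaded area has grown by z in each plan dimension:
Δσ = qBL/((B+z)(L+z)) = 211×3.1×5.7/((3.1+6.8)(5.7+6.8)) = 30.128 kPa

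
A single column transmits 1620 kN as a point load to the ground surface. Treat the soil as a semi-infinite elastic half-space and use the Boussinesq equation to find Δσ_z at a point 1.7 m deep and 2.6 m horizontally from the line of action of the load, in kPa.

Δσ_z ≈ 13.1 kPa

Boussinesq vertical stress below a point load on an elastic half-space:
Δσ_z = 3P/(2πz²) · [1 + (r/z)²]^(−5/2)
r/z = 2.6/1.7 = 1.5294; [1+(r/z)²]^(−5/2) = 0.049082.
Δσ_z = 3×1620/(2π×1.7²) × 0.049082 = 267.64 × 0.049082 = 13.14 kPa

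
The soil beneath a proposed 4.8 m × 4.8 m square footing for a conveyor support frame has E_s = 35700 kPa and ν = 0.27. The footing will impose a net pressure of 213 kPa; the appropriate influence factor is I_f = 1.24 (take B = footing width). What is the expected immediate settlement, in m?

S_e ≈ 0.0329 m

Immediate (elastic) settlement: S_e = q·B·(1−ν²)/E_s · I_f.
S_e = 213 × 4.8 × (1 − 0.27²) / 35700 × 1.24
    = 213 × 4.8 × 0.9271 / 35700 × 1.24
    = 0.03292 m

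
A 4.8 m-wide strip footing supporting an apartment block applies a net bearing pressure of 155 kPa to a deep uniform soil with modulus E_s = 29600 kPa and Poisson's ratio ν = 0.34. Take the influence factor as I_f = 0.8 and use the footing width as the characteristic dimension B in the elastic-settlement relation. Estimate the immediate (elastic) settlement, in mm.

Immediate (elastic) settlement: S_e = q·B·(1−ν²)/E_s · I_f.
S_e = 155 × 4.8 × (1 − 0.34²) / 29600 × 0.8
    = 155 × 4.8 × 0.8844 / 29600 × 0.8
    = 0.01778 m = 17.78 mm

S_e ≈ 17.8 mm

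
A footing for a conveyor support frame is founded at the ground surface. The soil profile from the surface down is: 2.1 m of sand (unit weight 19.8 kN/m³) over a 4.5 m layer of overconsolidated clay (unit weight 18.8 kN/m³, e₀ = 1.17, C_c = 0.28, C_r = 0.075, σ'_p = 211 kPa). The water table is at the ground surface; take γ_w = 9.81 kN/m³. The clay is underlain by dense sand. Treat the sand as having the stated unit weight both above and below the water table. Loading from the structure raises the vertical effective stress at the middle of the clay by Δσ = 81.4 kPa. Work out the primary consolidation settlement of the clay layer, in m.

Mid-depth of clay below the ground surface: z = 2.1 + 4.5/2 = 4.35 m.
Total vertical stress at mid-clay: σ_v = 19.8×2.1 + 18.8×2.25 = 83.88 kPa.
Pore pressure: u = 9.81×(4.35 − 0) = 42.673 kPa.
Initial effective stress: σ'_0 = σ_v − u = 83.88 − 42.673 = 41.207 kPa.
Final effective stress: σ'_f = 41.207 + 81.4 = 122.61 kPa.
σ'_f = 122.61 ≤ σ'_p = 211 kPa, so the clay remains overconsolidated and only the recompression index applies:
S_c = C_r·H/(1+e₀)·log₁₀(σ'_f/σ'_0) = 0.075×4.5/2.17×log₁₀(122.61/41.207)
    = 0.15553 × 0.47355 = 0.07365 m

S_c ≈ 0.0737 m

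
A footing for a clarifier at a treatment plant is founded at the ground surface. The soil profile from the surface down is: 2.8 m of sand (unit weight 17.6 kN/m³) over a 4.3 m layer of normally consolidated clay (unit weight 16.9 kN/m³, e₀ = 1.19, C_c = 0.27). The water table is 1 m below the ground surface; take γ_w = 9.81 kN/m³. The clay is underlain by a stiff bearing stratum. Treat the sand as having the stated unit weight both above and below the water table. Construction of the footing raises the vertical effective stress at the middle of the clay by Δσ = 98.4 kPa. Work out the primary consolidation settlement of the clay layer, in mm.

S_c ≈ 260 mm

Mid-depth of clay below the ground surface: z = 2.8 + 4.3/2 = 4.95 m.
Total vertical stress at mid-clay: σ_v = 17.6×2.8 + 16.9×2.15 = 85.615 kPa.
Pore pressure: u = 9.81×(4.95 − 1) = 38.75 kPa.
Initial effective stress: σ'_0 = σ_v − u = 85.615 − 38.75 = 46.865 kPa.
Final effective stress: σ'_f = σ'_0 + Δσ = 46.865 + 98.4 = 145.27 kPa.
Normally consolidated clay, so the full stress increment lies on the virgin compression line:
S_c = C_c·H/(1+e₀)·log₁₀(σ'_f/σ'_0) = 0.27×4.3/(1+1.19)×log₁₀(145.27/46.865)
    = 0.53014 × 0.49133 = 0.2605 m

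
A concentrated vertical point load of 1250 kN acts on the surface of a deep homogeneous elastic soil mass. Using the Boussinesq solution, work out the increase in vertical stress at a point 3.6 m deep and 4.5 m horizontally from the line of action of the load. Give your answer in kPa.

Boussinesq vertical stress below a point load on an elastic half-space:
Δσ_z = 3P/(2πz²) · [1 + (r/z)²]^(−5/2)
r/z = 4.5/3.6 = 1.25; [1+(r/z)²]^(−5/2) = 0.095135.
Δσ_z = 3×1250/(2π×3.6²) × 0.095135 = 46.052 × 0.095135 = 4.381 kPa

Δσ_z ≈ 4.38 kPa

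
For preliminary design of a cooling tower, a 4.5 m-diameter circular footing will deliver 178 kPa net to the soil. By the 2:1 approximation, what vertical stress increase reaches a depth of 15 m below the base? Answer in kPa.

Δσ_z ≈ 9.48 kPa

By the 2:1 method the load spreads at 1 horizontal : 2 vertical, so at depth z the loaded area has grown by z in each plan dimension:
Δσ ≈ qD²/(D+z)² = 178×4.5²/(4.5+15)² = 9.4793 kPa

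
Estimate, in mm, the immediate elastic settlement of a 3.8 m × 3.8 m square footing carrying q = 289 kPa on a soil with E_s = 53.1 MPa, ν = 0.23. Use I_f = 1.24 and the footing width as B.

S_e ≈ 24.3 mm

Immediate (elastic) settlement: S_e = q·B·(1−ν²)/E_s · I_f.
E_s = 53.1 MPa = 53100 kPa.
S_e = 289 × 3.8 × (1 − 0.23²) / 53100 × 1.24
    = 289 × 3.8 × 0.9471 / 53100 × 1.24
    = 0.02429 m = 24.29 mm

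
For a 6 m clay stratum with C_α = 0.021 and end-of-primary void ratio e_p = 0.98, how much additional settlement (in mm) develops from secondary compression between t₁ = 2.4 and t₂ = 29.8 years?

Secondary compression: S_s = C_α·H/(1+e_p)·log₁₀(t₂/t₁)
S_s = 0.021×6/(1+0.98)×log₁₀(29.8/2.4)
    = 0.06364 × 1.094 = 0.06962 m

S_s ≈ 69.6 mm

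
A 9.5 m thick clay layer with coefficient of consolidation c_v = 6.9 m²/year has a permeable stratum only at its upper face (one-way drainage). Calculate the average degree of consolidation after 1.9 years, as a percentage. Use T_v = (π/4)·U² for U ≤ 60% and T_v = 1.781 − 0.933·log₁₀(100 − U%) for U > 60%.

U ≈ 43 %

Drainage path length: H_d = H = 9.5 m (single drainage).
T_v = c_v·t/H_d² = 6.9×1.9/9.5² = 0.14526.
T_v = 0.14526 corresponds to the U ≤ 60% branch:
U = √(4T_v/π) = 0.4301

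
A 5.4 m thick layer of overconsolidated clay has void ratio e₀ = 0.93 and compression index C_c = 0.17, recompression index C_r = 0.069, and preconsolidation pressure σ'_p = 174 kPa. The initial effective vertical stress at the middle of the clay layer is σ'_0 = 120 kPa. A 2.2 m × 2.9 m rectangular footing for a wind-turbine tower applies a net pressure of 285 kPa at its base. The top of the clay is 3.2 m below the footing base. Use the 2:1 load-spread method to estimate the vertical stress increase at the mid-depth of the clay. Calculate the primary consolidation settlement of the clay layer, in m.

S_c ≈ 0.0162 m

Mid-depth of clay below the footing base: z = 3.2 + 5.4/2 = 5.9 m.
Stress increase at mid-clay by the 2:1 spreading method:
Δσ = qBL/((B+z)(L+z)) = 285×2.2×2.9/((2.2+5.9)(2.9+5.9)) = 25.509 kPa
Final effective stress: σ'_f = 120 + 25.509 = 145.51 kPa.
σ'_f = 145.51 ≤ σ'_p = 174 kPa, so the clay remains overconsolidated and only the recompression index applies:
S_c = C_r·H/(1+e₀)·log₁₀(σ'_f/σ'_0) = 0.069×5.4/1.93×log₁₀(145.51/120)
    = 0.19306 × 0.083712 = 0.01616 m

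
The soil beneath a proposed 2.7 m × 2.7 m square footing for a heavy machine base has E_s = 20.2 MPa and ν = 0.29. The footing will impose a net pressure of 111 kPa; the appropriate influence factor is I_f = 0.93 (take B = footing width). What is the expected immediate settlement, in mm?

Immediate (elastic) settlement: S_e = q·B·(1−ν²)/E_s · I_f.
E_s = 20.2 MPa = 20200 kPa.
S_e = 111 × 2.7 × (1 − 0.29²) / 20200 × 0.93
    = 111 × 2.7 × 0.9159 / 20200 × 0.93
    = 0.01264 m = 12.64 mm

S_e ≈ 12.6 mm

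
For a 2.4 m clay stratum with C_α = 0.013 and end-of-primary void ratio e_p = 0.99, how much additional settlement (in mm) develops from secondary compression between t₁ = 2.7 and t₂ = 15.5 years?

S_s ≈ 11.9 mm

Secondary compression: S_s = C_α·H/(1+e_p)·log₁₀(t₂/t₁)
S_s = 0.013×2.4/(1+0.99)×log₁₀(15.5/2.7)
    = 0.01568 × 0.759 = 0.0119 m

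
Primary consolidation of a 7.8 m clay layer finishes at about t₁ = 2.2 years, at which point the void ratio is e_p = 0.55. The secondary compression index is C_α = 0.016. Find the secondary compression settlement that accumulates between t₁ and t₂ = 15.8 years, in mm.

Secondary compression: S_s = C_α·H/(1+e_p)·log₁₀(t₂/t₁)
S_s = 0.016×7.8/(1+0.55)×log₁₀(15.8/2.2)
    = 0.08052 × 0.8562 = 0.06894 m

S_s ≈ 68.9 mm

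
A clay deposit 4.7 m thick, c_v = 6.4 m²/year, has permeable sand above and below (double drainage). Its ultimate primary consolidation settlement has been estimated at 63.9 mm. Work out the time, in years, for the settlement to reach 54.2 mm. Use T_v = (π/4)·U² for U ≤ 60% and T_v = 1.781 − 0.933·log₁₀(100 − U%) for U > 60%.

Drainage path length: H_d = H/2 = 2.35 m (double drainage).
U = S(t)/S_ult = 54.2/63.9 = 0.8482.
U > 60%: T_v = 1.781 − 0.933·log₁₀(100 − 84.82) = 0.67887.
t = T_v·H_d²/c_v = 0.67887×2.35²/6.4 = 0.5858 years.

t ≈ 0.586 years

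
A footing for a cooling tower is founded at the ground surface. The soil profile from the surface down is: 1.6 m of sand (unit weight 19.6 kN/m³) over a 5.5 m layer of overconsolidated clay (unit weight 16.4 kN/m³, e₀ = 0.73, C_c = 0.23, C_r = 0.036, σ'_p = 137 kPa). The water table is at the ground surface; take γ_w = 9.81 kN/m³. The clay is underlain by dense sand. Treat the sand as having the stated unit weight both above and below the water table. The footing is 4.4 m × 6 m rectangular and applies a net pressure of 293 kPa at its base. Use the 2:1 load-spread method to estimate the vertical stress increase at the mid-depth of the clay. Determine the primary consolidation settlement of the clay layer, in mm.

Mid-depth of clay below the ground surface: z = 1.6 + 5.5/2 = 4.35 m.
Total vertical stress at mid-clay: σ_v = 19.6×1.6 + 16.4×2.75 = 76.46 kPa.
Pore pressure: u = 9.81×(4.35 − 0) = 42.673 kPa.
Initial effective stress: σ'_0 = σ_v − u = 76.46 − 42.673 = 33.787 kPa.
Stress increase at mid-clay by the 2:1 spreading method:
Δσ = qBL/((B+z)(L+z)) = 293×4.4×6/((4.4+4.35)(6+4.35)) = 85.413 kPa
Final effective stress: σ'_f = 33.787 + 85.413 = 119.2 kPa.
σ'_f = 119.2 ≤ σ'_p = 137 kPa, so the clay remains overconsolidated and only the recompression index applies:
S_c = C_r·H/(1+e₀)·log₁₀(σ'_f/σ'_0) = 0.036×5.5/1.73×log₁₀(119.2/33.787)
    = 0.11445 × 0.54753 = 0.06267 m

S_c ≈ 62.7 mm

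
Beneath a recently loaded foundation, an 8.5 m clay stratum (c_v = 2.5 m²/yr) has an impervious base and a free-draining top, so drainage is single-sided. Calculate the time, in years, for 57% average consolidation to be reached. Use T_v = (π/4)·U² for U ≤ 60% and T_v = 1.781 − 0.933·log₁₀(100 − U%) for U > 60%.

Drainage path length: H_d = H = 8.5 m (single drainage).
U ≤ 60%: T_v = (π/4)·U² = (π/4)×0.57² = 0.25518.
t = T_v·H_d²/c_v = 0.25518×8.5²/2.5 = 7.375 years.

t ≈ 7.37 years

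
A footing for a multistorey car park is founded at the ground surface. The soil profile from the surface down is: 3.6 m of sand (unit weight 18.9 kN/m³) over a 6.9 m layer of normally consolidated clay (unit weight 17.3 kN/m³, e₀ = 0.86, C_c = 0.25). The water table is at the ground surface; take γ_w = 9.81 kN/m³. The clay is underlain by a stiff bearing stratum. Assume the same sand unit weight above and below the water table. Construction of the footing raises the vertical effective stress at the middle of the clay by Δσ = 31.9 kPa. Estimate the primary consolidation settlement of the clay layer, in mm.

Mid-depth of clay below the ground surface: z = 3.6 + 6.9/2 = 7.05 m.
Total vertical stress at mid-clay: σ_v = 18.9×3.6 + 17.3×3.45 = 127.72 kPa.
Pore pressure: u = 9.81×(7.05 − 0) = 69.16 kPa.
Initial effective stress: σ'_0 = σ_v − u = 127.72 − 69.16 = 58.56 kPa.
Final effective stress: σ'_f = σ'_0 + Δσ = 58.56 + 31.9 = 90.46 kPa.
Normally consolidated clay, so the full stress increment lies on the virgin compression line:
S_c = C_c·H/(1+e₀)·log₁₀(σ'_f/σ'_0) = 0.25×6.9/(1+0.86)×log₁₀(90.46/58.56)
    = 0.92742 × 0.18886 = 0.1752 m

S_c ≈ 175 mm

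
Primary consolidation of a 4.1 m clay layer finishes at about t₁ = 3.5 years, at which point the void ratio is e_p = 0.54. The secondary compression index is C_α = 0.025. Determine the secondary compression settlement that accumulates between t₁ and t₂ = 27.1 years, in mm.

S_s ≈ 59.2 mm

Secondary compression: S_s = C_α·H/(1+e_p)·log₁₀(t₂/t₁)
S_s = 0.025×4.1/(1+0.54)×log₁₀(27.1/3.5)
    = 0.06656 × 0.8889 = 0.05916 m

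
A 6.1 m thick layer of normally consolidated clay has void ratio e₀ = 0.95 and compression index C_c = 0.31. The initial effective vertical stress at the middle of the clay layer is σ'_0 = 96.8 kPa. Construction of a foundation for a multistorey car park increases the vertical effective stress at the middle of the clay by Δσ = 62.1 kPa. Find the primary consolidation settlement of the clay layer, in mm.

Final effective stress: σ'_f = σ'_0 + Δσ = 96.8 + 62.1 = 158.9 kPa.
Normally consolidated clay, so the full stress increment lies on the virgin compression line:
S_c = C_c·H/(1+e₀)·log₁₀(σ'_f/σ'_0) = 0.31×6.1/(1+0.95)×log₁₀(158.9/96.8)
    = 0.96974 × 0.21525 = 0.2087 m

S_c ≈ 209 mm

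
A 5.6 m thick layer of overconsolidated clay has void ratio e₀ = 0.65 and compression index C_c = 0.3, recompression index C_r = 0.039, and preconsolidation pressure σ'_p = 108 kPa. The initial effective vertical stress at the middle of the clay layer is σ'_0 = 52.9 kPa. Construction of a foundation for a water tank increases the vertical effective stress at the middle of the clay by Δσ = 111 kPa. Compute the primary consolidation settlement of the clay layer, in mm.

S_c ≈ 225 mm

Final effective stress: σ'_f = 52.9 + 111 = 163.9 kPa.
σ'_f = 163.9 > σ'_p = 108 kPa, so the stress path crosses the preconsolidation pressure — recompression up to σ'_p, then virgin compression beyond:
S_c = H/(1+e₀)·[C_r·log₁₀(σ'_p/σ'_0) + C_c·log₁₀(σ'_f/σ'_p)]
    = 5.6/1.65 × [0.039×log₁₀(108/52.9) + 0.3×log₁₀(163.9/108)]
    = 3.3939 × [0.012089 + 0.054347] = 0.2255 m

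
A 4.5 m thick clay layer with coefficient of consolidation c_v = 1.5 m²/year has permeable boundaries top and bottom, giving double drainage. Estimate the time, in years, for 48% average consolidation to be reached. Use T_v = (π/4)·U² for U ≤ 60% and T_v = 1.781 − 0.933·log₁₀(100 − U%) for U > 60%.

Drainage path length: H_d = H/2 = 2.25 m (double drainage).
U ≤ 60%: T_v = (π/4)·U² = (π/4)×0.48² = 0.18096.
t = T_v·H_d²/c_v = 0.18096×2.25²/1.5 = 0.6107 years.

t ≈ 0.611 years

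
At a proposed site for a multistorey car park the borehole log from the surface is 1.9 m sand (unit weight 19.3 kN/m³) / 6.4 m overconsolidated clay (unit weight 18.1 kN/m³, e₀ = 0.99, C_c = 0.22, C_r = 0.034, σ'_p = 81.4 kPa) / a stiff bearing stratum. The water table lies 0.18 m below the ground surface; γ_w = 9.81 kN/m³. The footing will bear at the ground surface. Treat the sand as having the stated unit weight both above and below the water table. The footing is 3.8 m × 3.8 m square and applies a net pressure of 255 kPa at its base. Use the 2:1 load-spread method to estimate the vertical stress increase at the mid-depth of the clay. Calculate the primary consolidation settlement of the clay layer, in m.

Mid-depth of clay below the ground surface: z = 1.9 + 6.4/2 = 5.1 m.
Total vertical stress at mid-clay: σ_v = 19.3×1.9 + 18.1×3.2 = 94.59 kPa.
Pore pressure: u = 9.81×(5.1 − 0.18) = 48.265 kPa.
Initial effective stress: σ'_0 = σ_v − u = 94.59 − 48.265 = 46.325 kPa.
Stress increase at mid-clay by the 2:1 spreading method:
Δσ = qBL/((B+z)(L+z)) = 255×3.8×3.8/((3.8+5.1)(3.8+5.1)) = 46.487 kPa
Final effective stress: σ'_f = 46.325 + 46.487 = 92.812 kPa.
σ'_f = 92.812 > σ'_p = 81.4 kPa, so the stress path crosses the preconsolidation pressure — recompression up to σ'_p, then virgin compression beyond:
S_c = H/(1+e₀)·[C_r·log₁₀(σ'_p/σ'_0) + C_c·log₁₀(σ'_f/σ'_p)]
    = 6.4/1.99 × [0.034×log₁₀(81.4/46.325) + 0.22×log₁₀(92.812/81.4)]
    = 3.2161 × [0.0083235 + 0.012536] = 0.06709 m

S_c ≈ 0.0671 m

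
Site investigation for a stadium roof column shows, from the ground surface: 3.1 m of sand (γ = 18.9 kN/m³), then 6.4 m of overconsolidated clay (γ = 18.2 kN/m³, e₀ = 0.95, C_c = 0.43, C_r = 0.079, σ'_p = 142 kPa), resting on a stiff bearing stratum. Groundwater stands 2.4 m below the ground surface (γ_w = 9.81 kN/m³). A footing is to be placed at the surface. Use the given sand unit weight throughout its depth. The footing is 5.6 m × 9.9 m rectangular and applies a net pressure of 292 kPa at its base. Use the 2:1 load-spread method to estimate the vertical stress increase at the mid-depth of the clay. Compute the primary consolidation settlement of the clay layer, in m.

S_c ≈ 0.149 m

Mid-depth of clay below the ground surface: z = 3.1 + 6.4/2 = 6.3 m.
Total vertical stress at mid-clay: σ_v = 18.9×3.1 + 18.2×3.2 = 116.83 kPa.
Pore pressure: u = 9.81×(6.3 − 2.4) = 38.259 kPa.
Initial effective stress: σ'_0 = σ_v − u = 116.83 − 38.259 = 78.571 kPa.
Stress increase at mid-clay by the 2:1 spreading method:
Δσ = qBL/((B+z)(L+z)) = 292×5.6×9.9/((5.6+6.3)(9.9+6.3)) = 83.974 kPa
Final effective stress: σ'_f = 78.571 + 83.974 = 162.55 kPa.
σ'_f = 162.55 > σ'_p = 142 kPa, so the stress path crosses the preconsolidation pressure — recompression up to σ'_p, then virgin compression beyond:
S_c = H/(1+e₀)·[C_r·log₁₀(σ'_p/σ'_0) + C_c·log₁₀(σ'_f/σ'_p)]
    = 6.4/1.95 × [0.079×log₁₀(142/78.571) + 0.43×log₁₀(162.55/142)]
    = 3.2821 × [0.020305 + 0.02524] = 0.1495 m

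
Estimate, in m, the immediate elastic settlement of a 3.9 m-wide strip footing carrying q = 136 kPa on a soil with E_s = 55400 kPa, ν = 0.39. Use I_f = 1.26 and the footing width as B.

S_e ≈ 0.0102 m

Immediate (elastic) settlement: S_e = q·B·(1−ν²)/E_s · I_f.
S_e = 136 × 3.9 × (1 − 0.39²) / 55400 × 1.26
    = 136 × 3.9 × 0.8479 / 55400 × 1.26
    = 0.01023 m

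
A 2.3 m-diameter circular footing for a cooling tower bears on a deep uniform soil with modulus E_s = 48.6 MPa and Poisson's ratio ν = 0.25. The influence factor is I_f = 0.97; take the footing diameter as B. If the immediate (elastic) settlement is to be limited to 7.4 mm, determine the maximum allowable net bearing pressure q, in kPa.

q ≈ 172 kPa

E_s = 48.6 MPa = 48600 kPa.
S_e = q·B·(1−ν²)/E_s · I_f  ⇒  q = S_e·E_s / (B·(1−ν²)·I_f).
q = 0.0074 × 48600 / (2.3 × 0.9375 × 0.97) = 171.9 kPa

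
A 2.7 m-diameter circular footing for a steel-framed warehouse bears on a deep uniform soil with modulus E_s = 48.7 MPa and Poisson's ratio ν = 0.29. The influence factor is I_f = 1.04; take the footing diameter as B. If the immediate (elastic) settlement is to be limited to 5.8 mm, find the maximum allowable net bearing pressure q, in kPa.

q ≈ 110 kPa

E_s = 48.7 MPa = 48700 kPa.
S_e = q·B·(1−ν²)/E_s · I_f  ⇒  q = S_e·E_s / (B·(1−ν²)·I_f).
q = 0.0058 × 48700 / (2.7 × 0.9159 × 1.04) = 109.8 kPa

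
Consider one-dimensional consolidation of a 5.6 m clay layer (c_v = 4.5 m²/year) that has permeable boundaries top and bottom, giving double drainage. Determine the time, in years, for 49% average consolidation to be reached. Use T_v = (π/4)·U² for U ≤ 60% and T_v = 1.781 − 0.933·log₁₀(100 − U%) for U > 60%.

Drainage path length: H_d = H/2 = 2.8 m (double drainage).
U ≤ 60%: T_v = (π/4)·U² = (π/4)×0.49² = 0.18857.
t = T_v·H_d²/c_v = 0.18857×2.8²/4.5 = 0.3285 years.

t ≈ 0.329 years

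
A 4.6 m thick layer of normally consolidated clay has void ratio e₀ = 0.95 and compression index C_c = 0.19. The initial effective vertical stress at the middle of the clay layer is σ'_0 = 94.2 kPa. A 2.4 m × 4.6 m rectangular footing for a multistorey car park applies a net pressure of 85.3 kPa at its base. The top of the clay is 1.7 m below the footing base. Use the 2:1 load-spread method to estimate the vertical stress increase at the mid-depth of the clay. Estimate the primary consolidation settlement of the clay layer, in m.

Mid-depth of clay below the footing base: z = 1.7 + 4.6/2 = 4 m.
Stress increase at mid-clay by the 2:1 spreading method:
Δσ = qBL/((B+z)(L+z)) = 85.3×2.4×4.6/((2.4+4)(4.6+4)) = 17.11 kPa
Final effective stress: σ'_f = σ'_0 + Δσ = 94.2 + 17.11 = 111.31 kPa.
Normally consolidated clay, so the full stress increment lies on the virgin compression line:
S_c = C_c·H/(1+e₀)·log₁₀(σ'_f/σ'_0) = 0.19×4.6/(1+0.95)×log₁₀(111.31/94.2)
    = 0.44821 × 0.072483 = 0.03249 m

S_c ≈ 0.0325 m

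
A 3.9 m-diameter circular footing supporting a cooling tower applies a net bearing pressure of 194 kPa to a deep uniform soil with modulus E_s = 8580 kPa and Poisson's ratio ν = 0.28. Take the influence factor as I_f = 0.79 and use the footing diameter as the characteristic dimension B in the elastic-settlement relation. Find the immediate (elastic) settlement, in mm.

S_e ≈ 64.2 mm

Immediate (elastic) settlement: S_e = q·B·(1−ν²)/E_s · I_f.
S_e = 194 × 3.9 × (1 − 0.28²) / 8580 × 0.79
    = 194 × 3.9 × 0.9216 / 8580 × 0.79
    = 0.0642 m = 64.2 mm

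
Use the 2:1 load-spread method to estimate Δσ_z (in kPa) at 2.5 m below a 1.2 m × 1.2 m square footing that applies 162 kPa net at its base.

Δσ_z ≈ 17 kPa

By the 2:1 method the load spreads at 1 horizontal : 2 vertical, so at depth z the loaded area has grown by z in each plan dimension:
Δσ = qBL/((B+z)(L+z)) = 162×1.2×1.2/((1.2+2.5)(1.2+2.5)) = 17.04 kPa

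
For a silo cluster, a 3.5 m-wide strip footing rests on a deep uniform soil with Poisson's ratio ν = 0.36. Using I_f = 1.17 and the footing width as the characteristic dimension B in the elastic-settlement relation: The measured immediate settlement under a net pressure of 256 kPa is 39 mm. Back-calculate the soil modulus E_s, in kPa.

E_s ≈ 23400 kPa

S_e = q·B·(1−ν²)/E_s · I_f  ⇒  E_s = q·B·(1−ν²)·I_f / S_e.
E_s = 256 × 3.5 × 0.8704 × 1.17 / 0.039 = 23400 kPa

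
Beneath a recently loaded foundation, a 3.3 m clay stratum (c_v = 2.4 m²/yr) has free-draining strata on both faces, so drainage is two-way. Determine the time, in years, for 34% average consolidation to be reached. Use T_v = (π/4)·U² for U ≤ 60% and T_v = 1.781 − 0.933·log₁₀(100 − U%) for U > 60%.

t ≈ 0.103 years

Drainage path length: H_d = H/2 = 1.65 m (double drainage).
U ≤ 60%: T_v = (π/4)·U² = (π/4)×0.34² = 0.090792.
t = T_v·H_d²/c_v = 0.090792×1.65²/2.4 = 0.103 years.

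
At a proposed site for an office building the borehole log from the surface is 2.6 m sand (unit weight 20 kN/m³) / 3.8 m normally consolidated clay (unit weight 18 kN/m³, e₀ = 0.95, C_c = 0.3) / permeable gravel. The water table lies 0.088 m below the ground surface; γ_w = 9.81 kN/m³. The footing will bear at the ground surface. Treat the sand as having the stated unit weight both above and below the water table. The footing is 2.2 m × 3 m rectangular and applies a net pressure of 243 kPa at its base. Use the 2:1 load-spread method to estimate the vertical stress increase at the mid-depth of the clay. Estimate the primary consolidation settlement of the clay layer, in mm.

S_c ≈ 141 mm

Mid-depth of clay below the ground surface: z = 2.6 + 3.8/2 = 4.5 m.
Total vertical stress at mid-clay: σ_v = 20×2.6 + 18×1.9 = 86.2 kPa.
Pore pressure: u = 9.81×(4.5 − 0.088) = 43.282 kPa.
Initial effective stress: σ'_0 = σ_v − u = 86.2 − 43.282 = 42.918 kPa.
Stress increase at mid-clay by the 2:1 spreading method:
Δσ = qBL/((B+z)(L+z)) = 243×2.2×3/((2.2+4.5)(3+4.5)) = 31.916 kPa
Final effective stress: σ'_f = σ'_0 + Δσ = 42.918 + 31.916 = 74.834 kPa.
Normally consolidated clay, so the full stress increment lies on the virgin compression line:
S_c = C_c·H/(1+e₀)·log₁₀(σ'_f/σ'_0) = 0.3×3.8/(1+0.95)×log₁₀(74.834/42.918)
    = 0.58462 × 0.24146 = 0.1412 m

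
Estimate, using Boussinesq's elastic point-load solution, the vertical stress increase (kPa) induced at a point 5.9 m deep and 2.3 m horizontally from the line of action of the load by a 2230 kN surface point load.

Δσ_z ≈ 21.5 kPa

Boussinesq vertical stress below a point load on an elastic half-space:
Δσ_z = 3P/(2πz²) · [1 + (r/z)²]^(−5/2)
r/z = 2.3/5.9 = 0.38983; [1+(r/z)²]^(−5/2) = 0.7021.
Δσ_z = 3×2230/(2π×5.9²) × 0.7021 = 30.587 × 0.7021 = 21.48 kPa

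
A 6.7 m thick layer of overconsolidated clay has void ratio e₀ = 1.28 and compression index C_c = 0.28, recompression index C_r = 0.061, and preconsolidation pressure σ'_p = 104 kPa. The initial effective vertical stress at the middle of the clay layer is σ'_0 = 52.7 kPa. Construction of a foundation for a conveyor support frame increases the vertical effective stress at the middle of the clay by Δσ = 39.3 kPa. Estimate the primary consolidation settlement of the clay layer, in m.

Final effective stress: σ'_f = 52.7 + 39.3 = 92 kPa.
σ'_f = 92 ≤ σ'_p = 104 kPa, so the clay remains overconsolidated and only the recompression index applies:
S_c = C_r·H/(1+e₀)·log₁₀(σ'_f/σ'_0) = 0.061×6.7/2.28×log₁₀(92/52.7)
    = 0.17925 × 0.24198 = 0.04338 m

S_c ≈ 0.0434 m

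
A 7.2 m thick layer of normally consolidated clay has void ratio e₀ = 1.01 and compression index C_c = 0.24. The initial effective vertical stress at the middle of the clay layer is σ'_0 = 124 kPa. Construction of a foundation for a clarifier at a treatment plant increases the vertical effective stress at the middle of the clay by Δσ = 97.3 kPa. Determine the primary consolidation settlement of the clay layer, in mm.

Final effective stress: σ'_f = σ'_0 + Δσ = 124 + 97.3 = 221.3 kPa.
Normally consolidated clay, so the full stress increment lies on the virgin compression line:
S_c = C_c·H/(1+e₀)·log₁₀(σ'_f/σ'_0) = 0.24×7.2/(1+1.01)×log₁₀(221.3/124)
    = 0.8597 × 0.25156 = 0.2163 m

S_c ≈ 216 mm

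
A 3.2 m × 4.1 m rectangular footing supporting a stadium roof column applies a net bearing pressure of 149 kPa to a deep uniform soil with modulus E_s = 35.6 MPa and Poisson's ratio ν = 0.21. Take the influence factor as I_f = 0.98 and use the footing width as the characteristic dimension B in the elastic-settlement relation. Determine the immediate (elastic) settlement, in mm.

S_e ≈ 12.5 mm

Immediate (elastic) settlement: S_e = q·B·(1−ν²)/E_s · I_f.
E_s = 35.6 MPa = 35600 kPa.
S_e = 149 × 3.2 × (1 − 0.21²) / 35600 × 0.98
    = 149 × 3.2 × 0.9559 / 35600 × 0.98
    = 0.01255 m = 12.55 mm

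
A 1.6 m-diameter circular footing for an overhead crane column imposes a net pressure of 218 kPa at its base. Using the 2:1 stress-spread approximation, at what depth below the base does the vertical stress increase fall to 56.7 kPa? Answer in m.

2:1 spreading — at depth z the loaded area has grown by z in each plan dimension:
qD²/(D+z)² = Δσ_z ⇒ z = D(√(q/Δσ_z) − 1) = 1.6×(√(218/56.7) − 1) = 1.537 m

z ≈ 1.54 m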